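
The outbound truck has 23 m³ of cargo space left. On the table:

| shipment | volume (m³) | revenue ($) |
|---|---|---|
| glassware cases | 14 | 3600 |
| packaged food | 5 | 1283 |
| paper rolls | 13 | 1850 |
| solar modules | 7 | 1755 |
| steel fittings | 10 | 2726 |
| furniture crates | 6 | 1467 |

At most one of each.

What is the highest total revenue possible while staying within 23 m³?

By revenue per m³: steel fittings 272.60, glassware cases 257.14, packaged food 256.60 lead.
Taking the top-ratio shipments first gives packaged food + solar modules + steel fittings for 5764 (22 m³).
Dropping packaged food frees 5 m³; slotting in furniture crates (6 m³) lifts the total to 5948 at 23 m³.

5948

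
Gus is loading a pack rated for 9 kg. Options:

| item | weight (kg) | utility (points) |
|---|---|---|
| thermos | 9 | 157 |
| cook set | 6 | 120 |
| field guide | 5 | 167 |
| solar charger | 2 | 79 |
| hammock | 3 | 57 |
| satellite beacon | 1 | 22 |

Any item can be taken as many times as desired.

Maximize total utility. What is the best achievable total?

The ratio ordering already packs tightly: 4×solar charger + satellite beacon, 9 kg, 338.

338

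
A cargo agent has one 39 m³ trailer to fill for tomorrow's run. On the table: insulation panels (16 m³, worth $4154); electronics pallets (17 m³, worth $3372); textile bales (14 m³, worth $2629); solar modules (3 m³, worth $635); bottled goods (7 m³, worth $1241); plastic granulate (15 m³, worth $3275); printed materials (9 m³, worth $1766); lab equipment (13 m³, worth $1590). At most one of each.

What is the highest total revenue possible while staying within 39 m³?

Taking the top-ratio shipments first gives insulation panels + solar modules + plastic granulate for 8064 (34 m³).
Dropping solar modules frees 3 m³; slotting in bottled goods (7 m³) lifts the total to 8670 at 38 m³.
Every other selection either busts 39 m³ or fails to beat 8670.

8670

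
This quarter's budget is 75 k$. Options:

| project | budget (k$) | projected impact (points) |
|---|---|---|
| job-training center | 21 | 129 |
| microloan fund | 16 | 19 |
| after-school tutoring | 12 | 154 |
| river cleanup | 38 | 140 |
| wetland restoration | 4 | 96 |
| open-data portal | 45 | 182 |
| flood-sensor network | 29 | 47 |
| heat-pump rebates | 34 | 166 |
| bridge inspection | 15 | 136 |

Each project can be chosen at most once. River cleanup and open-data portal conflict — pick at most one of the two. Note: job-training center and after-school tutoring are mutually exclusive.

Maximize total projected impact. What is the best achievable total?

Ranking by ratio (projected impact/k$): wetland restoration 24.00, after-school tutoring 12.83, bridge inspection 9.07.
After-school tutoring + wetland restoration + heat-pump rebates + bridge inspection uses 65 of the 75 k$ and totals 552.
The closest alternative, job-training center + wetland restoration + heat-pump rebates + bridge inspection, reaches only 527.

552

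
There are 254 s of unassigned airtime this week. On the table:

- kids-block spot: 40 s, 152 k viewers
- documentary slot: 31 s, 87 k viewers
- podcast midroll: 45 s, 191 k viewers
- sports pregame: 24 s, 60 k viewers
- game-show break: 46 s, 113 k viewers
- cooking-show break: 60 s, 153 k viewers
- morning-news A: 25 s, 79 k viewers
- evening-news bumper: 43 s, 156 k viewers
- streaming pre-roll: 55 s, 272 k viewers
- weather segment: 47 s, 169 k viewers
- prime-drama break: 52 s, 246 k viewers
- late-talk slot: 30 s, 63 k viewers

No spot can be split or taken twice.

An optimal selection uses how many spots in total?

The maximum expected reach within 254 s is 1034.
For example podcast midroll + evening-news bumper + streaming pre-roll + weather segment + prime-drama break achieves it, using 242 s.
Every optimal selection uses 5 spots.

5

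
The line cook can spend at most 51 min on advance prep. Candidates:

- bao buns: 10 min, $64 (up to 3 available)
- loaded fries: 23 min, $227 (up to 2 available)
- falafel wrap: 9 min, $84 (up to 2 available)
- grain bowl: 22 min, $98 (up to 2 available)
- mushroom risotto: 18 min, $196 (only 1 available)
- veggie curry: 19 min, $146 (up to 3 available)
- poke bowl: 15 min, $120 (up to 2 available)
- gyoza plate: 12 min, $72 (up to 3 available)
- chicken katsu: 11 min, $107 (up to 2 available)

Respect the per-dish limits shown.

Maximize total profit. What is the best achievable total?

By profit per min: mushroom risotto 10.89, loaded fries 9.87, chicken katsu 9.73 lead.
Taking loaded fries + falafel wrap + mushroom risotto: 50 min used, 507 in profit.

507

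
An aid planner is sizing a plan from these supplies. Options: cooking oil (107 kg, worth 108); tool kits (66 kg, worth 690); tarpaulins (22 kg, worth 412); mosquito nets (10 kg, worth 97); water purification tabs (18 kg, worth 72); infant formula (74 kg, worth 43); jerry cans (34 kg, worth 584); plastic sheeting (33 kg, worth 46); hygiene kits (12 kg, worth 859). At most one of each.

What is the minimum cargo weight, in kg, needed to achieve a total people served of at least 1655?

Look for the lowest-cargo combination reaching 1655.
Taking tarpaulins + jerry cans + hygiene kits gives 1855 (≥ 1655) for 68 kg.
Any bundle with less than 68 kg falls short of 1655.

68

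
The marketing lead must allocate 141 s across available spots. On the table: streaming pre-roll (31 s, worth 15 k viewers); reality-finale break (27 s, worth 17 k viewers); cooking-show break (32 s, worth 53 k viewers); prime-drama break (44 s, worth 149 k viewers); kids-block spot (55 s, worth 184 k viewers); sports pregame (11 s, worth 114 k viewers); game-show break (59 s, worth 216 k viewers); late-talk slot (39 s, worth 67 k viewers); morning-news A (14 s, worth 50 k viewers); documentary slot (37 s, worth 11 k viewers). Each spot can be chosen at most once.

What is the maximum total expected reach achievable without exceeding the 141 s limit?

Density check — sports pregame 10.36, game-show break 3.66, morning-news A 3.57 are the best per s.
Greedy by ratio would take prime-drama break + sports pregame + game-show break + morning-news A: 128 s used, total 529.
The 44 s tied up in prime-drama break is better spent on kids-block spot — total rises to 564 (139 s).
The closest alternative, prime-drama break + sports pregame + game-show break + morning-news A, reaches only 529.

564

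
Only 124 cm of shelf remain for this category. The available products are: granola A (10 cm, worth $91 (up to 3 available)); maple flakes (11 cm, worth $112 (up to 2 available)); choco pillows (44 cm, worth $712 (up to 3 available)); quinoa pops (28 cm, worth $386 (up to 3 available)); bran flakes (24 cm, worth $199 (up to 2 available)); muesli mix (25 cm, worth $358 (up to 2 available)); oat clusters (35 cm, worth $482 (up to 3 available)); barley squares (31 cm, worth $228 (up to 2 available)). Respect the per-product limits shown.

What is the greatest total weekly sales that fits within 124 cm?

By weekly sales per cm: choco pillows 16.18, muesli mix 14.32, quinoa pops 13.79 lead.
Greedy by ratio would take maple flakes + 2×choco pillows + muesli mix: 124 cm used, total 1894.
Replace maple flakes and muesli mix with oat clusters: the trade gains 12 net, giving 1906 at 123 cm.
No other feasible combination exceeds 1906.

1906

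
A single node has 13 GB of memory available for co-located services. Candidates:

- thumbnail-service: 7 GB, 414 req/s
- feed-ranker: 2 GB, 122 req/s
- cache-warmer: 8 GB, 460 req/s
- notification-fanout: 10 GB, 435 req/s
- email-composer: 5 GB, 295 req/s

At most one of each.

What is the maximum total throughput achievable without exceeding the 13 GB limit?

755

Density check — feed-ranker 61.00, thumbnail-service 59.14, email-composer 59.00, cache-warmer 57.50 are the best per GB.
Taking the top-ratio services first gives thumbnail-service + feed-ranker for 536 (9 GB).
Dropping thumbnail-service and feed-ranker frees 9 GB; slotting in cache-warmer + email-composer (13 GB) lifts the total to 755 at 13 GB.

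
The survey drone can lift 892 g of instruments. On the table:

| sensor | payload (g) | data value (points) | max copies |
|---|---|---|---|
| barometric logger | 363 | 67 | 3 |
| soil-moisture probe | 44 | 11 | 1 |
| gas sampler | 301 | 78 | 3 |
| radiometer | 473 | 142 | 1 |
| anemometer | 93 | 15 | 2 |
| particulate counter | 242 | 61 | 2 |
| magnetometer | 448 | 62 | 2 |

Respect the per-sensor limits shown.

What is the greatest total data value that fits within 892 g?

235

A density-first pass picks soil-moisture probe + gas sampler + radiometer — 231 at 818 g.
The 44 g tied up in soil-moisture probe is better spent on anemometer — total rises to 235 (867 g).
That's the maximum — no swap from here does better than 235.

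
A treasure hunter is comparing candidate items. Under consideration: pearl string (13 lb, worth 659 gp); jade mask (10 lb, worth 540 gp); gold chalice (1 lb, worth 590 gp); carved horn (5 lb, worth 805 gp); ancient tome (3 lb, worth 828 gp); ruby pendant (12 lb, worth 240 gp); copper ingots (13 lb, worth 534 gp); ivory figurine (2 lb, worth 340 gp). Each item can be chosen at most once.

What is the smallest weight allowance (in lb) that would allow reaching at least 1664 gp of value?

6

Need the lightest bundle worth ≥ 1664.
gold chalice + ancient tome + ivory figurine reaches 1758 using 6 lb.
No combination under 6 lb hits 1664.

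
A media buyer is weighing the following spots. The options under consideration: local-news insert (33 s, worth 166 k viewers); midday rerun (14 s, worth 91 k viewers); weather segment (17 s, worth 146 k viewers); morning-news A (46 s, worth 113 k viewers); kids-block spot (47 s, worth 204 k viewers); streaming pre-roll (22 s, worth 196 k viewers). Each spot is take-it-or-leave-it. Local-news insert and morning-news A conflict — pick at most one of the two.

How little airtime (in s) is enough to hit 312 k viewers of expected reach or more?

39

Need the lightest bundle worth ≥ 312.
Taking weather segment + streaming pre-roll gives 342 (≥ 312) for 39 s.
Below 39 s the best achievable stays under 312.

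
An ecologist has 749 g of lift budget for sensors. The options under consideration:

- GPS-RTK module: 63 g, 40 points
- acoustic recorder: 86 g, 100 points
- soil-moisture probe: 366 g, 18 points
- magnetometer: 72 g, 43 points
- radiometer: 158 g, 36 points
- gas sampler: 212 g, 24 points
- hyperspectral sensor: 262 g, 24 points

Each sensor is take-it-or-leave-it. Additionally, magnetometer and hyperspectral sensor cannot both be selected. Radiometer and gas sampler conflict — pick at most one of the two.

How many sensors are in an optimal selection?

5

The maximum data value within 749 g is 237.
One optimal bundle: GPS-RTK module + acoustic recorder + soil-moisture probe + magnetometer + radiometer (745 g).
All optima have 5 sensors.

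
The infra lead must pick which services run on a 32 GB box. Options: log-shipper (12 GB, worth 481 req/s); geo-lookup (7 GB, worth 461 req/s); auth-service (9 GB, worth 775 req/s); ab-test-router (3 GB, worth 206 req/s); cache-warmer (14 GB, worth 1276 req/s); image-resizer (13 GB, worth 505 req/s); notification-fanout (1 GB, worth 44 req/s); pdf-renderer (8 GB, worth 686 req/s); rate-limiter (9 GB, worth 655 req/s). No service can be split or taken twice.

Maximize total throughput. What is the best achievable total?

The ratio ordering already packs tightly: auth-service + cache-warmer + notification-fanout + pdf-renderer, 32 GB, 2781.

2781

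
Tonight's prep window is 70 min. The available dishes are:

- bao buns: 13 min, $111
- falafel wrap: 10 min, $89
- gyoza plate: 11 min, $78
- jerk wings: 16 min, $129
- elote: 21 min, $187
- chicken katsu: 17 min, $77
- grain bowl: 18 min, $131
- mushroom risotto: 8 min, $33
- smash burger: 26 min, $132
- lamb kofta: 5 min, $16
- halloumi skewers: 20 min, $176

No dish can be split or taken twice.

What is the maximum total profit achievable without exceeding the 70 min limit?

Taking the top-ratio dishes first gives bao buns + falafel wrap + elote + lamb kofta + halloumi skewers for 579 (69 min).
Replace falafel wrap and lamb kofta with jerk wings: the trade gains 24 net, giving 603 at 70 min.

603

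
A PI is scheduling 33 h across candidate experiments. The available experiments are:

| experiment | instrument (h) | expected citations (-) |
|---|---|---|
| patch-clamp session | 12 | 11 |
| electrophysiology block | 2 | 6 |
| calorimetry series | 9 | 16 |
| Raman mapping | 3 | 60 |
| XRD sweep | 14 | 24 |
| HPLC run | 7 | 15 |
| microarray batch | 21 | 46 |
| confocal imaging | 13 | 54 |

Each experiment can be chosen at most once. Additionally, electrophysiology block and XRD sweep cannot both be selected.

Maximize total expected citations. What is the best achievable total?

A density-first pass picks electrophysiology block + Raman mapping + HPLC run + confocal imaging — 135 at 25 h.
Replace electrophysiology block with calorimetry series: the trade gains 10 net, giving 145 at 32 h.
Every other selection either busts 33 h or breaks a pairing rule or fails to beat 145.

145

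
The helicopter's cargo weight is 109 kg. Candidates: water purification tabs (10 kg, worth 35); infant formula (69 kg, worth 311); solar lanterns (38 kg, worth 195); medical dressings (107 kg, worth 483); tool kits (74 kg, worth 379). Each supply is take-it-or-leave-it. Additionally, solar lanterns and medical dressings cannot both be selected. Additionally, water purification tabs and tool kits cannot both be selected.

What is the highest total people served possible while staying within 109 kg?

506

Taking infant formula + solar lanterns: 107 kg used, 506 in people served.
No other feasible combination exceeds 506.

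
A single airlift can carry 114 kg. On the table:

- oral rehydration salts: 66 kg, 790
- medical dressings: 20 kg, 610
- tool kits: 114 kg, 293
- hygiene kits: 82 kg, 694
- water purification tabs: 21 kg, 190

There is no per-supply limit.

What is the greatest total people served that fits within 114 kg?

5×medical dressings uses 100 of the 114 kg and totals 3050.

3050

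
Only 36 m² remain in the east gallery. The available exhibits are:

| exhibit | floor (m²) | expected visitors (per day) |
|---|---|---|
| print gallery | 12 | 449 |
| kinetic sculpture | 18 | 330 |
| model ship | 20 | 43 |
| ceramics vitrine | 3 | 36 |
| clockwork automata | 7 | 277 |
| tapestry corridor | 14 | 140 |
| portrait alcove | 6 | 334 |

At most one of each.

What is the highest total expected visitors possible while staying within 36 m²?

1113

The ratio heuristic lands on print gallery + ceramics vitrine + clockwork automata + portrait alcove (1096) but leaves 8 m² idle.
Replace ceramics vitrine and clockwork automata with kinetic sculpture: the trade gains 17 net, giving 1113 at 36 m².
No other feasible combination exceeds 1113.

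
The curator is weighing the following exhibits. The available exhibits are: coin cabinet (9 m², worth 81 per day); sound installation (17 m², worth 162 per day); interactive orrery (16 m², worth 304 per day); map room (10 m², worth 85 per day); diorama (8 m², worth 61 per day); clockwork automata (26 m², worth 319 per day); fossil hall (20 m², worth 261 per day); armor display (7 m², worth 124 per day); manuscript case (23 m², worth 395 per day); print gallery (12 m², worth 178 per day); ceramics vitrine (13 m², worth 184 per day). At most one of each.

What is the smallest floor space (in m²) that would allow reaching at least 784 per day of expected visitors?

46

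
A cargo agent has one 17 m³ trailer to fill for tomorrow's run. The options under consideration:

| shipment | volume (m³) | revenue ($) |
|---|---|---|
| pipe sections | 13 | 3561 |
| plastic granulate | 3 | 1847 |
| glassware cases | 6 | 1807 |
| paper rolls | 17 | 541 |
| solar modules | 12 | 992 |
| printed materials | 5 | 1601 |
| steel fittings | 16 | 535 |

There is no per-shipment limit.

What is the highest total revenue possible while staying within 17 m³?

9235

The ratio ordering already packs tightly: 5×plastic granulate, 15 m³, 9235.
The spare 2 m³ is too small for any remaining shipment, and no exchange beats 9235.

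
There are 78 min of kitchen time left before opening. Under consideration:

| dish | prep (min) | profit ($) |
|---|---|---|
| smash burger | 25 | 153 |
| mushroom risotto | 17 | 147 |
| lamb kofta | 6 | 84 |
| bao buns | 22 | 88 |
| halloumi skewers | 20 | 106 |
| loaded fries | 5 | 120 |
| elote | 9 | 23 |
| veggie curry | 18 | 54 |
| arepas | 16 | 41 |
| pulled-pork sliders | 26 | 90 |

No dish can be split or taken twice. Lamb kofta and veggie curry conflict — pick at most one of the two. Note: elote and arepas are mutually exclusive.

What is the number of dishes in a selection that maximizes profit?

5

Optimal total is 610.
One optimal bundle: smash burger + mushroom risotto + lamb kofta + halloumi skewers + loaded fries (73 min).
Any selection reaching 610 contains exactly 5 dishes.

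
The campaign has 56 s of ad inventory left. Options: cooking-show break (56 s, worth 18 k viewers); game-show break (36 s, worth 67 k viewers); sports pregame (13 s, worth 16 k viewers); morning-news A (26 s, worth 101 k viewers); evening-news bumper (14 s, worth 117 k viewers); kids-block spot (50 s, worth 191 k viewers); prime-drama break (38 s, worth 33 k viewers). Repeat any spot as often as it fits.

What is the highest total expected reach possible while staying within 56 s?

The ratio ordering already packs tightly: 4×evening-news bumper, 56 s, 468.
Nothing else within 56 s beats 468.

468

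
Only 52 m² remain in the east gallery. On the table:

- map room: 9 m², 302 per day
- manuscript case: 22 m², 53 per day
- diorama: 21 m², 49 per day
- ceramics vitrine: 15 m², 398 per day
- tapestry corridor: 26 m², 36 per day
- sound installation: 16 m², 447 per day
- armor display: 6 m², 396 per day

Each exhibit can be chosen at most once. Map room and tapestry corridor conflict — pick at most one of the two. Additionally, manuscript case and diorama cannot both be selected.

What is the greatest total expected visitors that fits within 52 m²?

By expected visitors per m²: armor display 66.00, map room 33.56, sound installation 27.94, ceramics vitrine 26.53 lead.
Taking map room + ceramics vitrine + sound installation + armor display: 46 m² used, 1543 in expected visitors.

1543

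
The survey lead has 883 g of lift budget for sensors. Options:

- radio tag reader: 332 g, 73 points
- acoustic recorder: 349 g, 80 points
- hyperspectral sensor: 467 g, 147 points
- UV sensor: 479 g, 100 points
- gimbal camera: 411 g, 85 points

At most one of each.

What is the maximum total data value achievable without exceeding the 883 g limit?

Filling by ratio: acoustic recorder + hyperspectral sensor for 227, with 67 g left unused.
Replace acoustic recorder with gimbal camera: the trade gains 5 net, giving 232 at 878 g.
The closest alternative, acoustic recorder + hyperspectral sensor, reaches only 227.

232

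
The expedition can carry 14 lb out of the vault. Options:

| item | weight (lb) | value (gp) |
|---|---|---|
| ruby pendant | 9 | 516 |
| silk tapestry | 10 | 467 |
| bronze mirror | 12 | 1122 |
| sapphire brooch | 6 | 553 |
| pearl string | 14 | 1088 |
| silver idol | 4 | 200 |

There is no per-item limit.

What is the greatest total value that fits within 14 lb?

1122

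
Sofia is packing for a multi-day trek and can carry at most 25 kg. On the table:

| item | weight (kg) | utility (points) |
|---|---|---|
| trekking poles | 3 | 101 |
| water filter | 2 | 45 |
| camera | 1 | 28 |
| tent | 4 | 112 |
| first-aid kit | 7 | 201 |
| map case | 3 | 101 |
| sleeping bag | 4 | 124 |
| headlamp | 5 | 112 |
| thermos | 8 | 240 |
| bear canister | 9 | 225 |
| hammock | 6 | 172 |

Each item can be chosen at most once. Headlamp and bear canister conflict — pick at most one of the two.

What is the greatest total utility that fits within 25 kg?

767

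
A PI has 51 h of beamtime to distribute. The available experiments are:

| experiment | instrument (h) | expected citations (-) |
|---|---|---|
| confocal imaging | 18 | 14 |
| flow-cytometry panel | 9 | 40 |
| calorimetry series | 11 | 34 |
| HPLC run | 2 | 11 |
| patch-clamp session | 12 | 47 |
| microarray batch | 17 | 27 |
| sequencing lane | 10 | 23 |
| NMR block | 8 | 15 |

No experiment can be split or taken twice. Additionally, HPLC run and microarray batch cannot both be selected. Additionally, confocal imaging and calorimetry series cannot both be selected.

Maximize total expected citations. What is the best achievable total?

159

Filling by ratio: flow-cytometry panel + calorimetry series + HPLC run + patch-clamp session + sequencing lane for 155, with 7 h left unused.
The 2 h tied up in HPLC run is better spent on NMR block — total rises to 159 (50 h).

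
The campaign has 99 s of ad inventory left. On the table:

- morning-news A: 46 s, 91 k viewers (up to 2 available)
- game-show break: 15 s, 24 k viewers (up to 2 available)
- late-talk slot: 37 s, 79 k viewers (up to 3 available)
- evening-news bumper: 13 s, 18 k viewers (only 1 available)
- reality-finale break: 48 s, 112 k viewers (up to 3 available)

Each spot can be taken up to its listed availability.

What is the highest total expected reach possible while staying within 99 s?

The ratio ordering already packs tightly: 2×reality-finale break, 96 s, 224.
The spare 3 s is too small for any remaining spot, and no exchange beats 224.

224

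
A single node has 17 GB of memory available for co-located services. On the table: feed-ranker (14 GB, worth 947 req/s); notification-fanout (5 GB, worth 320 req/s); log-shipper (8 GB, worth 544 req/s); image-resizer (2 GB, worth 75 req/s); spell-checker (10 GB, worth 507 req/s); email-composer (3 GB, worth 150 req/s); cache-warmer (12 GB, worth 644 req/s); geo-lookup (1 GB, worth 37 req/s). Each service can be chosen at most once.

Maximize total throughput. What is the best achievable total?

Ranking by ratio (throughput/GB): log-shipper 68.00, feed-ranker 67.64, notification-fanout 64.00.
A density-first pass picks notification-fanout + log-shipper + email-composer + geo-lookup — 1051 at 17 GB.
The 14 GB tied up in notification-fanout and log-shipper and geo-lookup is better spent on feed-ranker — total rises to 1097 (17 GB).
An exhaustive check of the 256 subsets confirms 1097.

1097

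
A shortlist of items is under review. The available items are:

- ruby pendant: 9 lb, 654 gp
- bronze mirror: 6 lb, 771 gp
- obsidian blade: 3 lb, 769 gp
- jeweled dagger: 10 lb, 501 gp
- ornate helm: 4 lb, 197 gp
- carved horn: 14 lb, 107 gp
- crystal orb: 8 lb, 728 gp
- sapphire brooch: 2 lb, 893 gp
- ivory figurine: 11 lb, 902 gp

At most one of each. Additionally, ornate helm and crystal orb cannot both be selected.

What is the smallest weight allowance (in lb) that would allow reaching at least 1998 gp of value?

Look for the lowest-weight combination reaching 1998.
bronze mirror + obsidian blade + sapphire brooch: 2433 value at 11 lb.
Any bundle with less than 11 lb falls short of 1998.

11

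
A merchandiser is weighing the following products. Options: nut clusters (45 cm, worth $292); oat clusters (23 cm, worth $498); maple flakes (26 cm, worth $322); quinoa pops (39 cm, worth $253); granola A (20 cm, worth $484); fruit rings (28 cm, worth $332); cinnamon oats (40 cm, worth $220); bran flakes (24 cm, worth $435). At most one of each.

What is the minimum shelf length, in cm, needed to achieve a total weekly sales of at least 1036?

Minimise cm subject to total weekly sales ≥ 1036.
Taking oat clusters + granola A + bran flakes gives 1417 (≥ 1036) for 67 cm.
Below 67 cm the best achievable stays under 1036.

67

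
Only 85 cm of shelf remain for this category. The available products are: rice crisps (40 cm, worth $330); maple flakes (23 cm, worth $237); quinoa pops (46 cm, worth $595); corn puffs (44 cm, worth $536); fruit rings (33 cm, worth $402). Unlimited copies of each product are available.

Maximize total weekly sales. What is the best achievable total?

Quinoa pops + fruit rings uses 79 of the 85 cm and totals 997.
No other feasible combination exceeds 997.

997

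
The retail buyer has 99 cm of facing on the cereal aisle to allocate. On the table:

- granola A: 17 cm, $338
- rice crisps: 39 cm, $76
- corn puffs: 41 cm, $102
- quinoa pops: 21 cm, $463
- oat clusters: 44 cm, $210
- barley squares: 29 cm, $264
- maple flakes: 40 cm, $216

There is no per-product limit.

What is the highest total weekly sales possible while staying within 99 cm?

2065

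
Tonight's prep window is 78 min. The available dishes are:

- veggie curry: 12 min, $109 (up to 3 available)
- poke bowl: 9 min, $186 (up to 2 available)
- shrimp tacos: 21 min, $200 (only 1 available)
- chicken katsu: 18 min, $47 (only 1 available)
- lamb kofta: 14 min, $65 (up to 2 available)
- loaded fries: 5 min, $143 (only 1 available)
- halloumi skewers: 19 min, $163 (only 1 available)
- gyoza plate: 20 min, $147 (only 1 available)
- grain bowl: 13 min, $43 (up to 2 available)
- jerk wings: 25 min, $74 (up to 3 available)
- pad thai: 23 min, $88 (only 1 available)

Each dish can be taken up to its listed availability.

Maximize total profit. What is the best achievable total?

1005

Ranking by ratio (profit/min): loaded fries 28.60, poke bowl 20.67, shrimp tacos 9.52, veggie curry 9.08.
Filling by ratio: 2×veggie curry + 2×poke bowl + shrimp tacos + loaded fries for 933, with 10 min left unused.
Replace shrimp tacos with veggie curry + halloumi skewers: the trade gains 72 net, giving 1005 at 78 min.
No other feasible combination exceeds 1005.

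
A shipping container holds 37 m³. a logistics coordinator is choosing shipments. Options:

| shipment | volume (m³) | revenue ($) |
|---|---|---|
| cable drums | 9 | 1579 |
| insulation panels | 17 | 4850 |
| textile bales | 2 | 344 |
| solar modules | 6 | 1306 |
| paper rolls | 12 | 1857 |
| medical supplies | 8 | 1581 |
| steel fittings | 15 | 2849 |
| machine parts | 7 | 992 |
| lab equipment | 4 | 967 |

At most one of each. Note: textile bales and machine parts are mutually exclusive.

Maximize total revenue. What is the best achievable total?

9048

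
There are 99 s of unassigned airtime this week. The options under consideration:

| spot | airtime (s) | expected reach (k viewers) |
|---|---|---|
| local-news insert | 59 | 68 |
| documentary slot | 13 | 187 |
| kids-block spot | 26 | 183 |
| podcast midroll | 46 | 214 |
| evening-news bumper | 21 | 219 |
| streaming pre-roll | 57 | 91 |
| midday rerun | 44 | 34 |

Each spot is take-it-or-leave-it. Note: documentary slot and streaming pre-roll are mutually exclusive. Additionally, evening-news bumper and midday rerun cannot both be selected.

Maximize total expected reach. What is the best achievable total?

620

Greedy by ratio would take documentary slot + kids-block spot + evening-news bumper: 60 s used, total 589.
Replace kids-block spot with podcast midroll: the trade gains 31 net, giving 620 at 80 s.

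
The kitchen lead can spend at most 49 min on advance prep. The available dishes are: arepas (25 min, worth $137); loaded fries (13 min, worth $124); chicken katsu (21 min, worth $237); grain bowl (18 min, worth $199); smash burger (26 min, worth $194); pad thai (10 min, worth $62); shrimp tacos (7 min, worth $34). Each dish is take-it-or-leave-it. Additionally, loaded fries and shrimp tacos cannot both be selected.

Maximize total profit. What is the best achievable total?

498

Taking chicken katsu + grain bowl + pad thai: 49 min used, 498 in profit.
That's the maximum — no feasible swap from here does better than 498.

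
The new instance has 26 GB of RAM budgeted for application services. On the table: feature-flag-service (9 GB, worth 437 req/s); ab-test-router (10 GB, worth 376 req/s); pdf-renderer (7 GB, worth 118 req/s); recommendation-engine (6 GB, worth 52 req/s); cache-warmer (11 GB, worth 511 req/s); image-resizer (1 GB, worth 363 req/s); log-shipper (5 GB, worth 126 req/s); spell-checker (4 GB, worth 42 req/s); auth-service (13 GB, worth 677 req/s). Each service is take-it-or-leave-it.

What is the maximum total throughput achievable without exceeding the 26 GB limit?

1551

Ranking by ratio (throughput/GB): image-resizer 363.00, auth-service 52.08, feature-flag-service 48.56.
A density-first pass picks feature-flag-service + image-resizer + auth-service — 1477 at 23 GB.
The 9 GB tied up in feature-flag-service is better spent on cache-warmer — total rises to 1551 (25 GB).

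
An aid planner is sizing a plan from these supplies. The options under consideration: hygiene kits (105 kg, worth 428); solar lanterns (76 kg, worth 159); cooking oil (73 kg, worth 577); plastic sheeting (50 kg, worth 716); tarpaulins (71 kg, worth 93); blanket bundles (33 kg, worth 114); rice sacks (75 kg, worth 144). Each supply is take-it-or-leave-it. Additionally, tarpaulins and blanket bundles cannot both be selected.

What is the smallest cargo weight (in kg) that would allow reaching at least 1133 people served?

123

Need the lightest bundle worth ≥ 1133.
cooking oil + plastic sheeting: 1293 people served at 123 kg.
Any bundle with less than 123 kg falls short of 1133.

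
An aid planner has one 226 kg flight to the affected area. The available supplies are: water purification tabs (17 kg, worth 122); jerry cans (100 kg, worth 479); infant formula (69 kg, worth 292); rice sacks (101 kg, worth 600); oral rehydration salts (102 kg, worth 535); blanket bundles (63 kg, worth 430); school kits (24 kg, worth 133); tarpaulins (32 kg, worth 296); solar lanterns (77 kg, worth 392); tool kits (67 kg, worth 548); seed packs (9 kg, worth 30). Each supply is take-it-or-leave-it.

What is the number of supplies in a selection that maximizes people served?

5

The maximum people served within 226 kg is 1596.
One optimal bundle: water purification tabs + rice sacks + tarpaulins + tool kits + seed packs (226 kg).
All optima have 5 supplies.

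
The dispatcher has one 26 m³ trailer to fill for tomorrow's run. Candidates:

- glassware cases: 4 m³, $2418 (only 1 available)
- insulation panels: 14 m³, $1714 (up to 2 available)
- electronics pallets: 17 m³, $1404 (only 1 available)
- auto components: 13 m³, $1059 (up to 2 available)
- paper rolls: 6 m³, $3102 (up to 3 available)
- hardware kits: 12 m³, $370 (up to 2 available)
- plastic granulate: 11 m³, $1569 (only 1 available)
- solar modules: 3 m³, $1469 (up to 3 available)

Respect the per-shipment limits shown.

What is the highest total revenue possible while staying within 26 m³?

13193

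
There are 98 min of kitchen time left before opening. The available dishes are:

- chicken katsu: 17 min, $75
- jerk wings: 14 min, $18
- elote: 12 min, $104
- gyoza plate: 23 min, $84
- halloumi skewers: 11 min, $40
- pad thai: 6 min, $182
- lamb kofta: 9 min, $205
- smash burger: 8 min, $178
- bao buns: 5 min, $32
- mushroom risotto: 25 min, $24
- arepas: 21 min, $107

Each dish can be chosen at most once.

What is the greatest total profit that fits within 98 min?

935

Ranking by ratio (profit/min): pad thai 30.33, lamb kofta 22.78, smash burger 22.25, elote 8.67.
A density-first pass picks chicken katsu + elote + halloumi skewers + pad thai + lamb kofta + smash burger + bao buns + arepas — 923 at 89 min.
Dropping halloumi skewers and bao buns frees 16 min; slotting in gyoza plate (23 min) lifts the total to 935 at 96 min.
An exhaustive check of the 2048 subsets confirms 935.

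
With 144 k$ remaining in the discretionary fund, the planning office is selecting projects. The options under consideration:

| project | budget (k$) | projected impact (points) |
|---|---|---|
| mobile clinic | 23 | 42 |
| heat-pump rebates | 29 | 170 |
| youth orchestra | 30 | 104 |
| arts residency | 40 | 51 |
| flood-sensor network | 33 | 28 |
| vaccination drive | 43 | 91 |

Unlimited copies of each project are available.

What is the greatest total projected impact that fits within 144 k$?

By projected impact per k$: heat-pump rebates 5.86, youth orchestra 3.47, vaccination drive 2.12 lead.
Taking mobile clinic + 4×heat-pump rebates: 139 k$ used, 722 in projected impact.

722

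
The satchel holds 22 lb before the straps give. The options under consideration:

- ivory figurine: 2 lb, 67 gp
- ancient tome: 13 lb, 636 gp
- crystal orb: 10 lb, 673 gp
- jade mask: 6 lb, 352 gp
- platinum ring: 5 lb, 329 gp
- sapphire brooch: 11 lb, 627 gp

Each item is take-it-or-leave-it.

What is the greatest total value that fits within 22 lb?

1354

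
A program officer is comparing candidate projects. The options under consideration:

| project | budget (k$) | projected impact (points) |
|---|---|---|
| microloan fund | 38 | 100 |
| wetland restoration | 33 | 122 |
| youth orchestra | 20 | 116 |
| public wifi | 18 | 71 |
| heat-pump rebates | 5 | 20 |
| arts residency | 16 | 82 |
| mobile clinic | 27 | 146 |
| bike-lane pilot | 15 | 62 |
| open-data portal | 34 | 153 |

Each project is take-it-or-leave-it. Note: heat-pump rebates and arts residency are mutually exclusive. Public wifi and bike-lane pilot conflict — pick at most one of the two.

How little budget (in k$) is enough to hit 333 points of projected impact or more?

Minimise k$ subject to total projected impact ≥ 333.
youth orchestra + arts residency + mobile clinic: 344 projected impact at 63 k$.
Below 63 k$ the best achievable stays under 333.

63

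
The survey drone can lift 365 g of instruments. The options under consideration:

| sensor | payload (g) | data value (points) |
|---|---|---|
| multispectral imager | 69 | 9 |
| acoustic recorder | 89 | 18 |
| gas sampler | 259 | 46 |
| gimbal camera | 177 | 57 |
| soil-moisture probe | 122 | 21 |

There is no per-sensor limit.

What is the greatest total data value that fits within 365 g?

114

2×gimbal camera uses 354 of the 365 g and totals 114.
No other feasible combination exceeds 114.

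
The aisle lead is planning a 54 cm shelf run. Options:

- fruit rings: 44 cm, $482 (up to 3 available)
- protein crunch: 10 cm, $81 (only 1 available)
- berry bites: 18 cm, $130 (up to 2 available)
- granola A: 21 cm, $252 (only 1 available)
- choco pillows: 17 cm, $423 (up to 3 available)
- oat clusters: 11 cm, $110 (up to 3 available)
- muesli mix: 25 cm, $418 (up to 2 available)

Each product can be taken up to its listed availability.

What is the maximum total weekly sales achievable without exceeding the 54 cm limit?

1269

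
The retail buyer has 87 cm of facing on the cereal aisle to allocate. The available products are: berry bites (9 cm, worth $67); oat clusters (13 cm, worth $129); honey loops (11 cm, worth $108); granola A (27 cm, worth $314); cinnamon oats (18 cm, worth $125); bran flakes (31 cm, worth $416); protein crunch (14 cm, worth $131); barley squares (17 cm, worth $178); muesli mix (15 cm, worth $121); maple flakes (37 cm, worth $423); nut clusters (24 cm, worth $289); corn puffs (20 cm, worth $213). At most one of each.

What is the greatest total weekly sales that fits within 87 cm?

1026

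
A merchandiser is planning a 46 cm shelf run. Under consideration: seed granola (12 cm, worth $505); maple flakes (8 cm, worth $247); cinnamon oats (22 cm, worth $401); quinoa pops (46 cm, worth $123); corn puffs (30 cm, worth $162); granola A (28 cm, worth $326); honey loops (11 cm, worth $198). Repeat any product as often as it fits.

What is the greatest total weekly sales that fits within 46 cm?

1762

Best packing: 3×seed granola + maple flakes — 44 cm, 1762 total.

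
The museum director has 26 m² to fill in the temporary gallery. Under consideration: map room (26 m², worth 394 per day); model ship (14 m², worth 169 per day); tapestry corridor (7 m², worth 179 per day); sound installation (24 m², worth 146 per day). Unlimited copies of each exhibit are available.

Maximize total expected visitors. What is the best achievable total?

537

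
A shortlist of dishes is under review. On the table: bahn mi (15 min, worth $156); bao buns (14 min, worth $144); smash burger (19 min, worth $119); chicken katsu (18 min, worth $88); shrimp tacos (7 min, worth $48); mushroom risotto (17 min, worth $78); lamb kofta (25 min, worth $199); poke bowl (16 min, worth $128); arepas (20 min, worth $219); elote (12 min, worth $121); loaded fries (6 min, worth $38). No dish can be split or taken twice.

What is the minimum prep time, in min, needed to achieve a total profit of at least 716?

Look for the lowest-prep combination reaching 716.
bahn mi + bao buns + lamb kofta + arepas reaches 718 using 74 min.
Below 74 min the best achievable stays under 716.

74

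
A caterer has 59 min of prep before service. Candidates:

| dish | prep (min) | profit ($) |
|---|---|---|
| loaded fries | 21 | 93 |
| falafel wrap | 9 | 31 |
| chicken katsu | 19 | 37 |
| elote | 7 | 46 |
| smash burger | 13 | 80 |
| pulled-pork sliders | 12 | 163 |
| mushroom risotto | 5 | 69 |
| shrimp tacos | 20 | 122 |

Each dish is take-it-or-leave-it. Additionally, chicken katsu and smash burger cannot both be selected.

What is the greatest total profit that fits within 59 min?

480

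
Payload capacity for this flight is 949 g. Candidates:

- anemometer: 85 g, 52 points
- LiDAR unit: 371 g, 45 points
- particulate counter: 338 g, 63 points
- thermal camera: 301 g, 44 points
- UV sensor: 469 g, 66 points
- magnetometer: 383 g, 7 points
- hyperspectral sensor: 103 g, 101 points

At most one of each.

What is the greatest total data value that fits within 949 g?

By data value per g: hyperspectral sensor 0.98, anemometer 0.61, particulate counter 0.19, thermal camera 0.15 lead.
The ratio heuristic lands on anemometer + particulate counter + thermal camera + hyperspectral sensor (260) but leaves 122 g idle.
Replace thermal camera with LiDAR unit: the trade gains 1 net, giving 261 at 897 g.
Every other selection either busts 949 g or fails to beat 261.

261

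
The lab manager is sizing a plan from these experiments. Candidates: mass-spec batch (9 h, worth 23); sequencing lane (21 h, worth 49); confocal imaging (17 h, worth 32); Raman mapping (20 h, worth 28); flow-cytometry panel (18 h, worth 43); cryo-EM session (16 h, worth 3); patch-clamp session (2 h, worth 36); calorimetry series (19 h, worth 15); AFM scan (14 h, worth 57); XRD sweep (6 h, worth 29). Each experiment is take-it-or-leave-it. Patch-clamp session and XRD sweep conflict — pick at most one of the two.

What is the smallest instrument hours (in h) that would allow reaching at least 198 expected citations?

Look for the lowest-instrument combination reaching 198.
mass-spec batch + sequencing lane + flow-cytometry panel + patch-clamp session + AFM scan reaches 208 using 64 h.
No combination under 64 h hits 198.

64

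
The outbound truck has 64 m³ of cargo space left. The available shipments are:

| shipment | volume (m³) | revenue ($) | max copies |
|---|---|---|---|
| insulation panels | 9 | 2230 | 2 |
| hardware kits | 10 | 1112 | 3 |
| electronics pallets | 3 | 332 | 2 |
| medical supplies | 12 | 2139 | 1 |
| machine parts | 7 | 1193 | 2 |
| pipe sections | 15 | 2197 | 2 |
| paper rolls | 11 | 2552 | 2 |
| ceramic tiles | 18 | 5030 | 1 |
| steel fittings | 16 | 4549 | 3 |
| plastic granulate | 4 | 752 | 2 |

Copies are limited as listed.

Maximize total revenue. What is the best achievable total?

Greedy by ratio would take insulation panels + electronics pallets + 3×steel fittings + plastic granulate: 64 m³ used, total 16961.
Dropping electronics pallets and steel fittings frees 19 m³; slotting in ceramic tiles (18 m³) lifts the total to 17110 at 63 m³.

17110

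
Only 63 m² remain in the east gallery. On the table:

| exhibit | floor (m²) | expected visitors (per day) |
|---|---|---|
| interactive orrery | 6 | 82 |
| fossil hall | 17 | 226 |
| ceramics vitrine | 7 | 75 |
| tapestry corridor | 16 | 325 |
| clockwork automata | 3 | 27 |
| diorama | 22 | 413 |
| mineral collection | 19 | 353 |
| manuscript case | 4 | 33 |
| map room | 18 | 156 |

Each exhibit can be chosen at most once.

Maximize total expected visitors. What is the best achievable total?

1173

Density check — tapestry corridor 20.31, diorama 18.77, mineral collection 18.58 are the best per m².
Interactive orrery + tapestry corridor + diorama + mineral collection uses 63 of the 63 m² and totals 1173.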